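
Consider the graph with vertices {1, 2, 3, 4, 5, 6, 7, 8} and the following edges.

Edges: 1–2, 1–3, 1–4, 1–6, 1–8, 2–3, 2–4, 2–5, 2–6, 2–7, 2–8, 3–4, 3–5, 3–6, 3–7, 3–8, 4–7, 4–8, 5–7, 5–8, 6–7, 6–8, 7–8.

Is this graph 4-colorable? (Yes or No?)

No

2, 3, 5, 7, 8 form a clique, so at least 5 colors are needed.
So 4 colors are not enough.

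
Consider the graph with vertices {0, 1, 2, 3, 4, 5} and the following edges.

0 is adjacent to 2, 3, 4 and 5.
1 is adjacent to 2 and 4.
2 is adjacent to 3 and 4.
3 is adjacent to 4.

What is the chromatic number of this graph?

0, 2, 3, 4 are mutually adjacent (a clique of size 4), so at least 4 colors are needed.
4 colors suffice: color a → {2, 5}; color b → {4}; color c → {0, 1}; color d → {3}. Every edge joins two different colors.

4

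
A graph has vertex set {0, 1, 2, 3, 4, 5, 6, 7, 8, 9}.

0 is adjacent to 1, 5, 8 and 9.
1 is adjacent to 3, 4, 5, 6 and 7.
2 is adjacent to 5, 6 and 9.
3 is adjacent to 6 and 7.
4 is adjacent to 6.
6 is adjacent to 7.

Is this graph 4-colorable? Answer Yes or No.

The chromatic number is 4. 1, 3, 6, 7 form a clique, so at least 4 colors are needed.
4 colors suffice: color red → {1, 2, 8}; color blue → {0, 6}; color green → {3, 4, 5, 9}; color yellow → {7}.
That is already a proper 4-coloring.

Yes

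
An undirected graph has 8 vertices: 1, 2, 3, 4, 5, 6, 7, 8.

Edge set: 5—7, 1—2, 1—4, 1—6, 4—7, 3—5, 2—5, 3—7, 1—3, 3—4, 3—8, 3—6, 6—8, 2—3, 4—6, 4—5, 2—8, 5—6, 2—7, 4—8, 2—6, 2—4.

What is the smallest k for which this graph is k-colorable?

2, 3, 4, 5, 6 form a clique, so at least 5 colors are needed.
5 colors suffice: color red → {3}; color blue → {2}; color green → {4}; color yellow → {6, 7}; color purple → {1, 5, 8}. No two adjacent vertices share a color.

5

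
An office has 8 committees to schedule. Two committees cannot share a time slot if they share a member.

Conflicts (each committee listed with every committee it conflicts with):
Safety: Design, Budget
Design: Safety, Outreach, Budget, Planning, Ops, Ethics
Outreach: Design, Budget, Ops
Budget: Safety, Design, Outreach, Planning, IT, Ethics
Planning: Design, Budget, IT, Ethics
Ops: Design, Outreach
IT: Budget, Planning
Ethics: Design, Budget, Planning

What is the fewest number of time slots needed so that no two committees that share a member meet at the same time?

4

Design, Budget, Planning, Ethics are mutually in conflict, so at least 4 time slots are needed.
A valid assignment using 4 time slots: Safety=3, Design=1, Outreach=3, Budget=2, Planning=3, Ops=2, IT=1, Ethics=4. Every pair that conflicts lands in different time slots.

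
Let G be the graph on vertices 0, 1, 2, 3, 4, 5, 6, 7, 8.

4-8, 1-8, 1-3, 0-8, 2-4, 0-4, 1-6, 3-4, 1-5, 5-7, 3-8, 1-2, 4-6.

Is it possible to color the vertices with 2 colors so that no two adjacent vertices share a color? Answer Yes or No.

No

0, 4, 8 are pairwise adjacent, so at least 3 colors are needed.
So 2 colors are not enough.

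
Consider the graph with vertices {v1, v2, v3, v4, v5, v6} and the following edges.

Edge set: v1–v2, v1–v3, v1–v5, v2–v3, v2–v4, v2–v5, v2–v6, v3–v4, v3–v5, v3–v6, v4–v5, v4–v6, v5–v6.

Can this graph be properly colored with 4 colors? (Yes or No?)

v2, v3, v4, v5, v6 are pairwise adjacent (a clique of size 5), so at least 5 colors are needed.
So 4 colors are not enough.

No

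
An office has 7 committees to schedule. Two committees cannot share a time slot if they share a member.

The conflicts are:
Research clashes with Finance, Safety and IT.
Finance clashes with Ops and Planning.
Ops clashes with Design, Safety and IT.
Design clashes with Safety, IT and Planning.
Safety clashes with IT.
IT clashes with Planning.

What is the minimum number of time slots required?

4

Ops, Design, Safety, IT pairwise conflict, so at least 4 time slots are needed.
4 time slots suffice: time slot 1 → {Finance, IT}; time slot 2 → {Research, Ops, Planning}; time slot 3 → {Safety}; time slot 4 → {Design}. No two conflicting committees share a time slot.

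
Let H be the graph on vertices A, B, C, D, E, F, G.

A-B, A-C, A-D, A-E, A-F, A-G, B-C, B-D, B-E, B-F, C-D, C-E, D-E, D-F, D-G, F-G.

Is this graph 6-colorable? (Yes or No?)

Yes

The chromatic number is 5. A, B, C, D, E are mutually adjacent (a clique of size 5), so at least 5 colors are needed.
5 colors suffice: A=2, B=3, C=4, D=1, E=5, F=4, G=3.
Since 6 ≥ 5, a proper 6-coloring certainly exists.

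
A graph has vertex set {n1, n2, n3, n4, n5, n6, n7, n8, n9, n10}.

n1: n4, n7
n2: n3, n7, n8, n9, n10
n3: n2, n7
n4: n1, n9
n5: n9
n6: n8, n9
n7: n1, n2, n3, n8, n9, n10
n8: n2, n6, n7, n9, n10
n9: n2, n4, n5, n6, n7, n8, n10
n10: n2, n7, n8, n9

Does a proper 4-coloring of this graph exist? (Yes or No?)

No

n2, n7, n8, n9, n10 are pairwise adjacent (a clique of size 5), so at least 5 colors are needed.
So 4 colors are not enough.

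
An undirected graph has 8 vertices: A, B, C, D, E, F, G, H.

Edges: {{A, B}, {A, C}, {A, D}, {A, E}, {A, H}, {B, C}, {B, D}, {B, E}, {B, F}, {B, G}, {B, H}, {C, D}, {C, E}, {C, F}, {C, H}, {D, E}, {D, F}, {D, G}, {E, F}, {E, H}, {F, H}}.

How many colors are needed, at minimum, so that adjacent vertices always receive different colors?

A, B, C, E, H are pairwise adjacent (a clique of size 5), so at least 5 colors are needed.
5 colors suffice: color 1 → {B}; color 2 → {D, H}; color 3 → {C, G}; color 4 → {E}; color 5 → {A, F}. Every edge joins two different colors.

5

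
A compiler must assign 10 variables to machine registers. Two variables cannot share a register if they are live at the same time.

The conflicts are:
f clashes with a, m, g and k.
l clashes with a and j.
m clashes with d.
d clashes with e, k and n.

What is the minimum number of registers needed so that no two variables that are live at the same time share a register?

2

f and g conflict, so at least 2 registers are needed.
2 registers suffice: f=1, l=1, a=2, m=2, j=2, d=1, g=2, e=2, k=2, n=2. Each listed conflict is separated.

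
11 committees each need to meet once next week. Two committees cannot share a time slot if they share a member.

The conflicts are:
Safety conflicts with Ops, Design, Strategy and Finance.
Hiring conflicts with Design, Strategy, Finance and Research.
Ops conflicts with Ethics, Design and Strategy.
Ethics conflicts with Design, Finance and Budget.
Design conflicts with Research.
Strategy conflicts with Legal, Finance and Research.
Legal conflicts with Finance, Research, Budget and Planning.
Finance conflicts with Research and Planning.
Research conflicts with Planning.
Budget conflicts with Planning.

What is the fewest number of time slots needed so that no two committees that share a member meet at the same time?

Strategy, Legal, Finance, Research pairwise conflict, so at least 4 time slots are needed.
Using 4 time slots: Safety=3, Hiring=4, Ops=4, Ethics=2, Design=1, Strategy=2, Legal=4, Finance=1, Research=3, Budget=1, Planning=2. No two conflicting committees share a time slot.

4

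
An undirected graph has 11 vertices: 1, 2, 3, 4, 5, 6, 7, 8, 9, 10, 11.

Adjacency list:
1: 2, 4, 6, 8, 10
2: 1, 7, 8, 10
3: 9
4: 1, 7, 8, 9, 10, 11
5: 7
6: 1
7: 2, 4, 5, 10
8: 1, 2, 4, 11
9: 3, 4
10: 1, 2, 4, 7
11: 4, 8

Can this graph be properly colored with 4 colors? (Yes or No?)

Yes

The chromatic number is 3. 1, 2, 10 form a triangle, so at least 3 colors are needed.
3 colors suffice: 1=b, 2=a, 3=a, 4=a, 5=a, 6=a, 7=b, 8=c, 9=b, 10=c, 11=b.
Since 4 ≥ 3, a proper 4-coloring certainly exists.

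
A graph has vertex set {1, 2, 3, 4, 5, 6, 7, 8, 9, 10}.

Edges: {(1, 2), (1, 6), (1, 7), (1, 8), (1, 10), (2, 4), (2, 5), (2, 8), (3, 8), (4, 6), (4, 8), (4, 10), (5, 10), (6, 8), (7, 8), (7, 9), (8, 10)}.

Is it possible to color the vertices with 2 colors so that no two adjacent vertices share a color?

No

1, 7, 8 form a triangle, so at least 3 colors are needed.
So 2 colors are not enough.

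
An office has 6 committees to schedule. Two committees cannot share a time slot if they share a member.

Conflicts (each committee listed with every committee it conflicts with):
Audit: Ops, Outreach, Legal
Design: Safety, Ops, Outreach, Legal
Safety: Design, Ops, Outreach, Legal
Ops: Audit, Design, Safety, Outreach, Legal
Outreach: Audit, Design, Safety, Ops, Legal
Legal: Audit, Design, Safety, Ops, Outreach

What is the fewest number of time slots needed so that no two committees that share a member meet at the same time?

Design, Safety, Ops, Outreach, Legal are mutually in conflict, so at least 5 time slots are needed.
5 time slots suffice: Audit=4, Design=5, Safety=4, Ops=3, Outreach=1, Legal=2. Each listed conflict is separated.

5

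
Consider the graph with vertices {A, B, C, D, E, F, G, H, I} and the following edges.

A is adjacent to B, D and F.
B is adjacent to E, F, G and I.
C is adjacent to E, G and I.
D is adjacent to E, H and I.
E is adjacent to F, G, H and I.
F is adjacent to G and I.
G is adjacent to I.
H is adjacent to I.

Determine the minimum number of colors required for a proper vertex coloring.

5

B, E, F, G, I form a clique, so at least 5 colors are needed.
5 colors suffice: color red → {A, E}; color blue → {I}; color green → {D, G}; color yellow → {B, C, H}; color purple → {F}. Every edge joins two different colors.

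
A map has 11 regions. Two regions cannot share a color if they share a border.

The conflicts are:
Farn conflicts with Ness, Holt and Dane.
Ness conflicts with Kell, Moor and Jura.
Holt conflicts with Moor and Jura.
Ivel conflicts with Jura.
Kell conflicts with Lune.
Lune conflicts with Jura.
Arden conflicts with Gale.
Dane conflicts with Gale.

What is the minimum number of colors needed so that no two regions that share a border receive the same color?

Holt and Moor conflict, so at least 2 colors are needed.
A valid assignment using 2 colors: Farn=1, Ness=2, Holt=2, Ivel=2, Kell=1, Moor=1, Lune=2, Arden=2, Jura=1, Dane=2, Gale=1. Each listed conflict is separated.

2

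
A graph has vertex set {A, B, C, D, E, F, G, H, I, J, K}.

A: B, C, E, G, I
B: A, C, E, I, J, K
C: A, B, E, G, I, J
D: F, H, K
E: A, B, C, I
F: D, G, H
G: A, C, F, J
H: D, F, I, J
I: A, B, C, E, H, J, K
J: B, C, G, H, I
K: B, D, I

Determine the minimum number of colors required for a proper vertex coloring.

5

A, B, C, E, I are pairwise adjacent (a clique of size 5), so at least 5 colors are needed.
A valid assignment using 5 colors: A=4, B=2, C=3, D=1, E=5, F=3, G=1, H=2, I=1, J=4, K=3. Every edge joins two different colors.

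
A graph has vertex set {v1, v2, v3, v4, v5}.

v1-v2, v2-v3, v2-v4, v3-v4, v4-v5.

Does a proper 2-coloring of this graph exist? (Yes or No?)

v2, v3, v4 are mutually adjacent, so at least 3 colors are needed.
So 2 colors are not enough.

No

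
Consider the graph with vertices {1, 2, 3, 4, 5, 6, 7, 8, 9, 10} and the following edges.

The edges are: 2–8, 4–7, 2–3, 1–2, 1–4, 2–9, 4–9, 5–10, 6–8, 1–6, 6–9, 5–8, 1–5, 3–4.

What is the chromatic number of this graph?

2

6 and 8 are adjacent, so at least 2 colors are needed.
2 colors suffice: color a → {2, 4, 5, 6}; color b → {1, 3, 7, 8, 9, 10}. No two adjacent vertices share a color.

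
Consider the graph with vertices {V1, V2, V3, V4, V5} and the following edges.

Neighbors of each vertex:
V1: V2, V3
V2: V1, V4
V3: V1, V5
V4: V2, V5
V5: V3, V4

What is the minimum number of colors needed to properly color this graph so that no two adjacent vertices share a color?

3

The cycle V5-V4-V2-V1-V3-V5 has odd length 5, so it cannot be 2-colored; at least 3 colors are needed.
3 colors suffice: color 1 → {V2, V5}; color 2 → {V3, V4}; color 3 → {V1}. Every edge joins two different colors.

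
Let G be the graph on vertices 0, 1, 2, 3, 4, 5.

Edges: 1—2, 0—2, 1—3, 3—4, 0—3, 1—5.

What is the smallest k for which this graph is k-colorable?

2

3 and 4 are adjacent, so at least 2 colors are needed.
A valid assignment using 2 colors: 0=b, 1=b, 2=a, 3=a, 4=b, 5=a. Each edge has distinct colors on its endpoints.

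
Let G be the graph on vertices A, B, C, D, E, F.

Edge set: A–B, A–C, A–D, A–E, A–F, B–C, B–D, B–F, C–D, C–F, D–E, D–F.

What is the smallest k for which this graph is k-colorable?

A, B, C, D, F form a clique, so at least 5 colors are needed.
A valid assignment using 5 colors: A=red, B=yellow, C=green, D=blue, E=green, F=purple. Every edge joins two different colors.

5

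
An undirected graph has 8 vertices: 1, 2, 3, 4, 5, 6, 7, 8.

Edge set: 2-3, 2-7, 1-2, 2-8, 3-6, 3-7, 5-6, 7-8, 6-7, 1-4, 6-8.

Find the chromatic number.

2, 3, 7 form a triangle, so at least 3 colors are needed.
A valid assignment using 3 colors: 1=red, 2=blue, 3=green, 4=blue, 5=red, 6=blue, 7=red, 8=green. No two adjacent vertices share a color.

3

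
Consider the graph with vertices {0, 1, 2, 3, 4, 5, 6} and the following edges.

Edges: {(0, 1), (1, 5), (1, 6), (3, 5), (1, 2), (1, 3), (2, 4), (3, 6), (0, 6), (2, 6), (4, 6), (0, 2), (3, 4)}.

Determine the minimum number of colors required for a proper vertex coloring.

0, 1, 2, 6 are pairwise adjacent (a clique of size 4), so at least 4 colors are needed.
One proper 4-coloring: 0=yellow, 1=red, 2=green, 3=green, 4=red, 5=blue, 6=blue. Each edge has distinct colors on its endpoints.

4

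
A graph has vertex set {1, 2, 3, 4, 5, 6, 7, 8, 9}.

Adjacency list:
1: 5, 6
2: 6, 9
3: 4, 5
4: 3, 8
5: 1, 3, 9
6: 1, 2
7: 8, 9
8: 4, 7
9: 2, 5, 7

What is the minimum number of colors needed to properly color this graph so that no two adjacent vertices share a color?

3

The cycle 9-5-1-6-2-9 has odd length 5, so it cannot be 2-colored; at least 3 colors are needed.
3 colors suffice: 1=blue, 2=green, 3=blue, 4=red, 5=red, 6=red, 7=red, 8=blue, 9=blue. Every edge joins two different colors.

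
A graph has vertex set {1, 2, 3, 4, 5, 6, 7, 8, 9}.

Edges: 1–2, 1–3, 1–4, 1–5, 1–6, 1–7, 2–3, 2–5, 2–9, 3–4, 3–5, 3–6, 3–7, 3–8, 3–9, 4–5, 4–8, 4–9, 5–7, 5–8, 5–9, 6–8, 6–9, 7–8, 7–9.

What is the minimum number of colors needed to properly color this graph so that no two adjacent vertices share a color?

1, 2, 3, 5 are mutually adjacent (a clique of size 4), so at least 4 colors are needed.
4 colors suffice: color red → {3}; color blue → {5, 6}; color green → {1, 8, 9}; color yellow → {2, 4, 7}. Each edge has distinct colors on its endpoints.

4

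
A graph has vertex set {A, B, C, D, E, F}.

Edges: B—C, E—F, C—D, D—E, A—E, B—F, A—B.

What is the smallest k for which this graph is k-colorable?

The cycle B-F-E-D-C-B has odd length 5, so it cannot be 2-colored; at least 3 colors are needed.
3 colors suffice: color 1 → {B, E}; color 2 → {A, C, F}; color 3 → {D}. Each edge has distinct colors on its endpoints.

3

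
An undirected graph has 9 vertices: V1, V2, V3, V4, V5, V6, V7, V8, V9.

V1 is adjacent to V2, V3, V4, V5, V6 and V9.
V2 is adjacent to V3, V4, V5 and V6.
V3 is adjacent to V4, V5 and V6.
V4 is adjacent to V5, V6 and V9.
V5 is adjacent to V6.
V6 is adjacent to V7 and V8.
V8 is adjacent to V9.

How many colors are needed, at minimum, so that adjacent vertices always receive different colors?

6

V1, V2, V3, V4, V5, V6 are pairwise adjacent (a clique of size 6), so at least 6 colors are needed.
A valid assignment using 6 colors: V1=2, V2=5, V3=4, V4=3, V5=6, V6=1, V7=2, V8=2, V9=1. Each edge has distinct colors on its endpoints.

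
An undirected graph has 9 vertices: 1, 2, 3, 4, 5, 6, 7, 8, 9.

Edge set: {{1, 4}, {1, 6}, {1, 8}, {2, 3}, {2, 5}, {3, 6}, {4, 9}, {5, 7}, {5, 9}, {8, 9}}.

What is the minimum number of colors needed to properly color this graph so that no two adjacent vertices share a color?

3

The cycle 6-1-8-9-5-2-3-6 has odd length 7, so it cannot be 2-colored; at least 3 colors are needed.
3 colors suffice: color red → {1, 3, 7, 9}; color blue → {4, 5, 6, 8}; color green → {2}. Each edge has distinct colors on its endpoints.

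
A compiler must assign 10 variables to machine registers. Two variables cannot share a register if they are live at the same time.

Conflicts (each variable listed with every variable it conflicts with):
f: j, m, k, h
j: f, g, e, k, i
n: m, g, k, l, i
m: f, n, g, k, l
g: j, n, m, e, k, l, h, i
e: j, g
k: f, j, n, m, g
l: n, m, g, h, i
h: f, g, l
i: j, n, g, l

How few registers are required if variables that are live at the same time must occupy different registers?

n, m, g, l pairwise conflict, so at least 4 registers are needed.
4 registers suffice: register 1 → {f, g}; register 2 → {m, e, h, i}; register 3 → {k, l}; register 4 → {j, n}. Every pair that conflicts lands in different registers.

4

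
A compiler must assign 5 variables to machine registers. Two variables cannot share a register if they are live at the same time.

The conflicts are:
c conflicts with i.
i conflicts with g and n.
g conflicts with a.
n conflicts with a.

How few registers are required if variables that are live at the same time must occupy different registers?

g and a conflict, so at least 2 registers are needed.
Using 2 registers: c=2, i=1, g=2, n=2, a=1. Every pair that conflicts lands in different registers.

2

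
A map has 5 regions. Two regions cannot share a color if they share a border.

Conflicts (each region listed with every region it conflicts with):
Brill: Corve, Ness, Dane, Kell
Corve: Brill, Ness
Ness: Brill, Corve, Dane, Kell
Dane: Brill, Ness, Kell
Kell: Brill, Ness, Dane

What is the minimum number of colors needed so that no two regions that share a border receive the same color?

Brill, Ness, Dane, Kell are mutually in conflict, so at least 4 colors are needed.
A valid assignment using 4 colors: Brill=2, Corve=3, Ness=1, Dane=3, Kell=4. Every pair that conflicts lands in different colors.

4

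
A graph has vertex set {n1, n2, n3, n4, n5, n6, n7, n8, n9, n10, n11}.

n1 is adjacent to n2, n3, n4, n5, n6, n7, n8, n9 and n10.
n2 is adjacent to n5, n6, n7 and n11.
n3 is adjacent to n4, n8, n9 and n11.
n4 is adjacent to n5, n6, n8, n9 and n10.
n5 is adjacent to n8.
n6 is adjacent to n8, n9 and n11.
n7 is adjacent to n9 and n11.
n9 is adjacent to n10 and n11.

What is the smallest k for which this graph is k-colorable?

4

n1, n4, n9, n10 form a clique, so at least 4 colors are needed.
4 colors suffice: n1=1, n2=2, n3=4, n4=3, n5=4, n6=4, n7=3, n8=2, n9=2, n10=4, n11=1. Every edge joins two different colors.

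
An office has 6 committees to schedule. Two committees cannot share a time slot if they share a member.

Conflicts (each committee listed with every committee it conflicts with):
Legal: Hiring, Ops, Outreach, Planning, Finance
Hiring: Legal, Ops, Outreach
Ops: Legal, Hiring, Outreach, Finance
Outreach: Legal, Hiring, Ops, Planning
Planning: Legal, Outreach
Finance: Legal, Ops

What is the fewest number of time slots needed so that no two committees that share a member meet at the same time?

4

Legal, Hiring, Ops, Outreach all conflict with each other, so at least 4 time slots are needed.
Using 4 time slots: Legal=1, Hiring=4, Ops=3, Outreach=2, Planning=3, Finance=2. Every pair that conflicts lands in different time slots.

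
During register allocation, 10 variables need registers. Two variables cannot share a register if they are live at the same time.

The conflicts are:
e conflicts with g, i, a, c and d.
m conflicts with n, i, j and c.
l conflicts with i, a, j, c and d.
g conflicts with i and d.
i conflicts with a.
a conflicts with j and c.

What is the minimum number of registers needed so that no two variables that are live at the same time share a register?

e, i, a pairwise conflict, so at least 3 registers are needed.
3 registers suffice: register 1 → {n, i, j, c, d}; register 2 → {m, g, a}; register 3 → {e, l}. Every pair that conflicts lands in different registers.

3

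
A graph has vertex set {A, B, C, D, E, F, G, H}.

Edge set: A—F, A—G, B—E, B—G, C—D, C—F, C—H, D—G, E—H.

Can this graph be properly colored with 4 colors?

The chromatic number is 3. The cycle G-A-F-C-D-G has odd length 5, so it cannot be 2-colored; at least 3 colors are needed.
A valid assignment using 3 colors: A=green, B=blue, C=red, D=blue, E=red, F=blue, G=red, H=blue.
Since 4 ≥ 3, a proper 4-coloring certainly exists.

Yes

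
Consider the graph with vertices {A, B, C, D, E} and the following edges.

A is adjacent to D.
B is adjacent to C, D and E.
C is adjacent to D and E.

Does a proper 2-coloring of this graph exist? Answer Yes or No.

No

B, C, E form a triangle, so at least 3 colors are needed.
So 2 colors are not enough.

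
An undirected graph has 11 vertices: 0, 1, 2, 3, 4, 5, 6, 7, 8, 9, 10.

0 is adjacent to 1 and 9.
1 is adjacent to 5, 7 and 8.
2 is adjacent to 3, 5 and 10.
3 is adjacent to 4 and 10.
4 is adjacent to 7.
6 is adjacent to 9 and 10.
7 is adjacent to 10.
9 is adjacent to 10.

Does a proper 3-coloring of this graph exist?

Yes

The chromatic number is 3. 6, 9, 10 are mutually adjacent, so at least 3 colors are needed.
A valid assignment using 3 colors: 0=c, 1=a, 2=b, 3=c, 4=a, 5=c, 6=c, 7=b, 8=b, 9=b, 10=a.
That is already a proper 3-coloring.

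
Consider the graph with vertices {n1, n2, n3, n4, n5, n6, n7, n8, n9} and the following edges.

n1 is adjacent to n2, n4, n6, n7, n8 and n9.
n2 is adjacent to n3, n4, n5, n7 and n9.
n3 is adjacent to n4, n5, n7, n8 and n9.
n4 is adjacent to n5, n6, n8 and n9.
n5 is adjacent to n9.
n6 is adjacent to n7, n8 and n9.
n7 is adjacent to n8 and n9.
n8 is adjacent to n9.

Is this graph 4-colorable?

n1, n4, n6, n8, n9 are pairwise adjacent (a clique of size 5), so at least 5 colors are needed.
So 4 colors are not enough.

No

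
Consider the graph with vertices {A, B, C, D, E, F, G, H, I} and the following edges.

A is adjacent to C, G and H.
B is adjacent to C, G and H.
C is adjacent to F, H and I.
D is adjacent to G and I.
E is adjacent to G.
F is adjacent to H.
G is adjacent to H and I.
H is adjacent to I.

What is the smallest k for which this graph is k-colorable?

C, H, I form a triangle, so at least 3 colors are needed.
One proper 3-coloring: A=3, B=3, C=1, D=2, E=2, F=3, G=1, H=2, I=3. No two adjacent vertices share a color.

3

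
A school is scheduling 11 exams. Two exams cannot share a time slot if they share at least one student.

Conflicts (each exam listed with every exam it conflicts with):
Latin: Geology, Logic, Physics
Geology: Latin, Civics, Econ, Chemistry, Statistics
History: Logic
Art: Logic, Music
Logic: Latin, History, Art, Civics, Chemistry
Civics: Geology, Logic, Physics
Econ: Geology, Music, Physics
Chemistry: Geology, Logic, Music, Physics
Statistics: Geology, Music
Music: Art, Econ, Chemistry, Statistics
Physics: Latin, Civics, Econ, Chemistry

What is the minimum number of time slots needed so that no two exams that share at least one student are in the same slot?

Logic and Civics conflict, so at least 2 time slots are needed.
2 time slots suffice: time slot 1 → {Geology, Logic, Music, Physics}; time slot 2 → {Latin, History, Art, Civics, Econ, Chemistry, Statistics}. No two conflicting exams share a time slot.

2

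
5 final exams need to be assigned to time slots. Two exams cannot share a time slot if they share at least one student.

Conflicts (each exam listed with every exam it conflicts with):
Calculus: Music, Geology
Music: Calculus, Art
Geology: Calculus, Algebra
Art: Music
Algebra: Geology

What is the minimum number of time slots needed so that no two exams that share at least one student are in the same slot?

Calculus and Music conflict, so at least 2 time slots are needed.
2 time slots suffice: Calculus=1, Music=2, Geology=2, Art=1, Algebra=1. No two conflicting exams share a time slot.

2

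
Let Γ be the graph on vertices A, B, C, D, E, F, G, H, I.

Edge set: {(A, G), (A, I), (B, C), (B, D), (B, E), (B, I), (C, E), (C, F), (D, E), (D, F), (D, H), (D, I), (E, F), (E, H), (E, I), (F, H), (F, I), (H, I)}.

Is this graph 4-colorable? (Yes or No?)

No

D, E, F, H, I are mutually adjacent (a clique of size 5), so at least 5 colors are needed.
So 4 colors are not enough.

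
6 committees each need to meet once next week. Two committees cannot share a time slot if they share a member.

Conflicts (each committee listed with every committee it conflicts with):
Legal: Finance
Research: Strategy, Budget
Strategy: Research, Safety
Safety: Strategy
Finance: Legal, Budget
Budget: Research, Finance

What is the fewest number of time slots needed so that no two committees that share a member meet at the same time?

2

Finance and Budget conflict, so at least 2 time slots are needed.
2 time slots suffice: Legal=2, Research=1, Strategy=2, Safety=1, Finance=1, Budget=2. Each listed conflict is separated.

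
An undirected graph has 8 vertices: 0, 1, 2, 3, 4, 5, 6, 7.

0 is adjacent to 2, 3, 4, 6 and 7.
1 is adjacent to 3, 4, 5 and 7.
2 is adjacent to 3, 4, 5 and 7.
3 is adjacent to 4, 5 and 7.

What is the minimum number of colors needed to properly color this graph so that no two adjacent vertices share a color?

4

0, 2, 3, 4 are pairwise adjacent (a clique of size 4), so at least 4 colors are needed.
4 colors suffice: 0=b, 1=b, 2=c, 3=a, 4=d, 5=d, 6=a, 7=d. No two adjacent vertices share a color.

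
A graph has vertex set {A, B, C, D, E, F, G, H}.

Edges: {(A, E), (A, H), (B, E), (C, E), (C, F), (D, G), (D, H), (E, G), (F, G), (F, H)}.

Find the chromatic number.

3

The cycle C-F-H-A-E-C has odd length 5, so it cannot be 2-colored; at least 3 colors are needed.
3 colors suffice: color 1 → {E, H}; color 2 → {A, B, D, F}; color 3 → {C, G}. Each edge has distinct colors on its endpoints.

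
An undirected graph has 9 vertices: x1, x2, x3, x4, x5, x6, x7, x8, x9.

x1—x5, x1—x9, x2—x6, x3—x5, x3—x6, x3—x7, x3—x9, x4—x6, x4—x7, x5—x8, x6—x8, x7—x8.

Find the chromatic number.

x1 and x5 are adjacent, so at least 2 colors are needed.
2 colors suffice: color red → {x5, x6, x7, x9}; color blue → {x1, x2, x3, x4, x8}. Every edge joins two different colors.

2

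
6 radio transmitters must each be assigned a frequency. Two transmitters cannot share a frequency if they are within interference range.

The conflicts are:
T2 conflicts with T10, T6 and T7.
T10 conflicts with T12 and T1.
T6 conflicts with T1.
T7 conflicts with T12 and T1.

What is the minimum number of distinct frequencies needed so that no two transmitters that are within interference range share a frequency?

T2 and T6 conflict, so at least 2 frequencies are needed.
2 frequencies suffice: frequency 1 → {T10, T6, T7}; frequency 2 → {T2, T12, T1}. Each listed conflict is separated.

2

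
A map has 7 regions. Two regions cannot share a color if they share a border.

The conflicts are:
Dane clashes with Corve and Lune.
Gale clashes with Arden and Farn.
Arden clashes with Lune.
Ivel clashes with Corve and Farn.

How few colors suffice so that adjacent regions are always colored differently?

The cycle Corve-Dane-Lune-Arden-Gale-Farn-Ivel-Corve has odd length 7, so it cannot be 2-colored; at least 3 colors are needed.
A valid assignment using 3 colors: Dane=3, Gale=2, Arden=1, Ivel=2, Corve=1, Farn=1, Lune=2. Every pair that conflicts lands in different colors.

3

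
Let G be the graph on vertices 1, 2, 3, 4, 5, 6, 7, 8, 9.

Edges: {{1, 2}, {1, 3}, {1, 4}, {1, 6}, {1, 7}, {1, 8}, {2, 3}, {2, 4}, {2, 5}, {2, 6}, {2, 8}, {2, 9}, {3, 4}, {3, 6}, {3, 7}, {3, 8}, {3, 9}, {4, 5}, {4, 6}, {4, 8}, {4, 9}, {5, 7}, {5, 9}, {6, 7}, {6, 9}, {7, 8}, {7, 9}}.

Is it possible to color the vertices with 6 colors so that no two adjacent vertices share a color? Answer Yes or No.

The chromatic number is 5. 1, 2, 3, 4, 8 are mutually adjacent (a clique of size 5), so at least 5 colors are needed.
5 colors suffice: color red → {3, 5}; color blue → {2, 7}; color green → {4}; color yellow → {6, 8}; color purple → {1, 9}.
Since 6 ≥ 5, a proper 6-coloring certainly exists.

Yes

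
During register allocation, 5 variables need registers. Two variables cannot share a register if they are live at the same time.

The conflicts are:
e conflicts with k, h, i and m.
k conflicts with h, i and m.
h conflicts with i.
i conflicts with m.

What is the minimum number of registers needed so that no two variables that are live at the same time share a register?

4

e, k, h, i all conflict with each other, so at least 4 registers are needed.
A valid assignment using 4 registers: e=2, k=1, h=4, i=3, m=4. Each listed conflict is separated.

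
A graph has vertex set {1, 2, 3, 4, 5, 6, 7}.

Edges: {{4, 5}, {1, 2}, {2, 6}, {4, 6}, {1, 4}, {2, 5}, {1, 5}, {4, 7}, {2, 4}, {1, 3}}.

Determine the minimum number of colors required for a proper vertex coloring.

4

1, 2, 4, 5 are pairwise adjacent (a clique of size 4), so at least 4 colors are needed.
4 colors suffice: color a → {3, 4}; color b → {2, 7}; color c → {1, 6}; color d → {5}. Each edge has distinct colors on its endpoints.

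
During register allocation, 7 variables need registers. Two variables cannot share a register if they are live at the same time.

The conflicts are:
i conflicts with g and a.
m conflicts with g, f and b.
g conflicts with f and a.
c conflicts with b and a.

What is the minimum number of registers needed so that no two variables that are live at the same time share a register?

m, g, f are mutually in conflict, so at least 3 registers are needed.
3 registers suffice: register 1 → {g, c}; register 2 → {m, a}; register 3 → {i, f, b}. Each listed conflict is separated.

3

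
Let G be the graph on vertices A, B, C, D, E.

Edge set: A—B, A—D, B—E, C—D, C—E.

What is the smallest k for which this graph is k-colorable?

The cycle C-D-A-B-E-C has odd length 5, so it cannot be 2-colored; at least 3 colors are needed.
3 colors suffice: color red → {A, C}; color blue → {D, E}; color green → {B}. Every edge joins two different colors.

3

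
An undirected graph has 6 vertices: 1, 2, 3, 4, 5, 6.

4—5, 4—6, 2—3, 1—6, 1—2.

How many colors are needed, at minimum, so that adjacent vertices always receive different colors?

4 and 5 are adjacent, so at least 2 colors are needed.
A valid assignment using 2 colors: 1=red, 2=blue, 3=red, 4=red, 5=blue, 6=blue. Every edge joins two different colors.

2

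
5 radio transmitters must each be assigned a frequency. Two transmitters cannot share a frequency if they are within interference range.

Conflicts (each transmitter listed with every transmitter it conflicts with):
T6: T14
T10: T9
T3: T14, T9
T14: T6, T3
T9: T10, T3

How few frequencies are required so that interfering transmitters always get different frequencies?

T10 and T9 conflict, so at least 2 frequencies are needed.
2 frequencies suffice: frequency 1 → {T6, T10, T3}; frequency 2 → {T14, T9}. Every pair that conflicts lands in different frequencies.

2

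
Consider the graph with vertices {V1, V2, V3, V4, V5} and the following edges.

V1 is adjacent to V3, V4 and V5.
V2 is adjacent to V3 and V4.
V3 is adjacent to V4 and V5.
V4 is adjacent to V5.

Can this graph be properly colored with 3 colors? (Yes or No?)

V1, V3, V4, V5 form a clique, so at least 4 colors are needed.
So 3 colors are not enough.

No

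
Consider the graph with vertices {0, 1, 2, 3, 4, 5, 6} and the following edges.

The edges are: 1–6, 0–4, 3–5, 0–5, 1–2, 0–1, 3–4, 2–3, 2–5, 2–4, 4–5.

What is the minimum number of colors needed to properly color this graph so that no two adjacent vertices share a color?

4

2, 3, 4, 5 are pairwise adjacent (a clique of size 4), so at least 4 colors are needed.
One proper 4-coloring: 0=c, 1=a, 2=c, 3=d, 4=b, 5=a, 6=b. Every edge joins two different colors.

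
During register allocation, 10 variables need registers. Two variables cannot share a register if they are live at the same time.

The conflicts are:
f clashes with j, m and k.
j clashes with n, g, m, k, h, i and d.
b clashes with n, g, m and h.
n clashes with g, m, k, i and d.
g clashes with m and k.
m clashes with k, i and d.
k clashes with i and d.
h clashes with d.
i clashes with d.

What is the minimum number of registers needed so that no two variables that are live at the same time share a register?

6

j, n, m, k, i, d are mutually in conflict, so at least 6 registers are needed.
6 registers suffice: f=3, j=1, b=1, n=3, g=5, m=2, k=4, h=2, i=6, d=5. No two conflicting variables share a register.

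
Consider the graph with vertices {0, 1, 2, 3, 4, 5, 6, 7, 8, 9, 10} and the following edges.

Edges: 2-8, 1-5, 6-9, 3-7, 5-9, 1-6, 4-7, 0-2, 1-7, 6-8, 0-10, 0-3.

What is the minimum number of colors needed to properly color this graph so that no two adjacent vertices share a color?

3

The cycle 3-7-1-6-8-2-0-3 has odd length 7, so it cannot be 2-colored; at least 3 colors are needed.
3 colors suffice: color a → {0, 1, 4, 8, 9}; color b → {2, 5, 6, 7, 10}; color c → {3}. Each edge has distinct colors on its endpoints.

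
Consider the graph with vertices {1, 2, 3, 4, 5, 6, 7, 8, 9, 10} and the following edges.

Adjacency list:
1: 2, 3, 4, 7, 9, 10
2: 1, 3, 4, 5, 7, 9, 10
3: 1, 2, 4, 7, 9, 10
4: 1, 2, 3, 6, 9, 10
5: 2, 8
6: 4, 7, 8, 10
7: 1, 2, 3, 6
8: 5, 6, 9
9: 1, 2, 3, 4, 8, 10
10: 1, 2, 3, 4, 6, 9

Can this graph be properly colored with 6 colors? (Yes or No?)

Yes

The chromatic number is 6. 1, 2, 3, 4, 9, 10 are mutually adjacent (a clique of size 6), so at least 6 colors are needed.
6 colors suffice: 1=d, 2=a, 3=b, 4=c, 5=c, 6=a, 7=c, 8=b, 9=f, 10=e.
That is already a proper 6-coloring.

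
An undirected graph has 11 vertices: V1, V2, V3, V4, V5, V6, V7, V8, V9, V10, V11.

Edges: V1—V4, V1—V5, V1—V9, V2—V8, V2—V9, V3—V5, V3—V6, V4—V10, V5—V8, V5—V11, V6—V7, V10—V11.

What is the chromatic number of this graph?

3

The cycle V10-V4-V1-V5-V11-V10 has odd length 5, so it cannot be 2-colored; at least 3 colors are needed.
A valid assignment using 3 colors: V1=B, V2=R, V3=B, V4=G, V5=R, V6=R, V7=B, V8=B, V9=G, V10=R, V11=B. Each edge has distinct colors on its endpoints.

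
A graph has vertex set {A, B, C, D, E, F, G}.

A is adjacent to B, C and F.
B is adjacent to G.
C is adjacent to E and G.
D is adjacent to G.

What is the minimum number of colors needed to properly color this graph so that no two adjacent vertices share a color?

B and G are adjacent, so at least 2 colors are needed.
2 colors suffice: color 1 → {B, C, D, F}; color 2 → {A, E, G}. Every edge joins two different colors.

2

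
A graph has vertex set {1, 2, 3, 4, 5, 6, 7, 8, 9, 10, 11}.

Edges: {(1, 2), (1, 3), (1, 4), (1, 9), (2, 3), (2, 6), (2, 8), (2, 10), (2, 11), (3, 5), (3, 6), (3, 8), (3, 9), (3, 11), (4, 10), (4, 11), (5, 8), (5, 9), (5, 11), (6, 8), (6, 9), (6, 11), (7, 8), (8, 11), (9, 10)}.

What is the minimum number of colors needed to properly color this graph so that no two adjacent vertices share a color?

2, 3, 6, 8, 11 are mutually adjacent (a clique of size 5), so at least 5 colors are needed.
5 colors suffice: color a → {3, 4, 7}; color b → {2, 9}; color c → {1, 8, 10}; color d → {11}; color e → {5, 6}. Every edge joins two different colors.

5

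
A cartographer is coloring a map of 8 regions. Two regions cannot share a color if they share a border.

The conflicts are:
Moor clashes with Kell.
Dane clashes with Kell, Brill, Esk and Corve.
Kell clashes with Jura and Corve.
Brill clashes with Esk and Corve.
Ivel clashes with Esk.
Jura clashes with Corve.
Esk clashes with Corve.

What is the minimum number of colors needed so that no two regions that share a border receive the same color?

Dane, Brill, Esk, Corve are mutually in conflict, so at least 4 colors are needed.
A valid assignment using 4 colors: Moor=1, Dane=2, Kell=3, Brill=4, Ivel=1, Jura=2, Esk=3, Corve=1. Every pair that conflicts lands in different colors.

4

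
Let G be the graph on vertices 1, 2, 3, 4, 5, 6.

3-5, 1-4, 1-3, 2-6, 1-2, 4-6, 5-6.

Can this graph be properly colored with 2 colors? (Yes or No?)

The cycle 3-1-4-6-5-3 has odd length 5, so it cannot be 2-colored; at least 3 colors are needed.
So 2 colors are not enough.

No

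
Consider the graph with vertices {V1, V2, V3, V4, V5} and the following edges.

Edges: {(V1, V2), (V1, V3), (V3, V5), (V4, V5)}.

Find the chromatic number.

V3 and V5 are adjacent, so at least 2 colors are needed.
A valid assignment using 2 colors: V1=R, V2=B, V3=B, V4=B, V5=R. No two adjacent vertices share a color.

2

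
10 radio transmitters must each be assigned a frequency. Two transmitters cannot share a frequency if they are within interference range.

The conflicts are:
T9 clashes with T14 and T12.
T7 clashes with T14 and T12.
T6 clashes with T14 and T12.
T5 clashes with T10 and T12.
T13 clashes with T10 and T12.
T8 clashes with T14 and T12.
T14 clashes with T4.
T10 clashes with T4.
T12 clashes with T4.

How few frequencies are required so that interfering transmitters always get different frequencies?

2

T6 and T14 conflict, so at least 2 frequencies are needed.
2 frequencies suffice: frequency 1 → {T14, T10, T12}; frequency 2 → {T9, T7, T6, T5, T13, T8, T4}. Each listed conflict is separated.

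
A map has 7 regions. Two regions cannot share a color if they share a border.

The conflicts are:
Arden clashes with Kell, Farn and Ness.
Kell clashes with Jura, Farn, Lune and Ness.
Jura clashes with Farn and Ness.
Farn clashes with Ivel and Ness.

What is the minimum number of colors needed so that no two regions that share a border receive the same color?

4

Arden, Kell, Farn, Ness pairwise conflict, so at least 4 colors are needed.
4 colors suffice: color 1 → {Farn, Lune}; color 2 → {Kell, Ivel}; color 3 → {Ness}; color 4 → {Arden, Jura}. No two conflicting regions share a color.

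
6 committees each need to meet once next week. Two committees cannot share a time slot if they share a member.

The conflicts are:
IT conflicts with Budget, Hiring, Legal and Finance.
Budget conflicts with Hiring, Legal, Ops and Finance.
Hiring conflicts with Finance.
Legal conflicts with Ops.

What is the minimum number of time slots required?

4

IT, Budget, Hiring, Finance are mutually in conflict, so at least 4 time slots are needed.
A valid assignment using 4 time slots: IT=2, Budget=1, Hiring=3, Legal=3, Ops=2, Finance=4. Every pair that conflicts lands in different time slots.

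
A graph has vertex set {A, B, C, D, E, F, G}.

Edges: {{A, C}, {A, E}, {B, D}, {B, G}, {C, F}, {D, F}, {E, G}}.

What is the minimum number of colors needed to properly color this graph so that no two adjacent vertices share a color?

The cycle D-B-G-E-A-C-F-D has odd length 7, so it cannot be 2-colored; at least 3 colors are needed.
A valid assignment using 3 colors: A=3, B=1, C=2, D=2, E=1, F=1, G=2. Each edge has distinct colors on its endpoints.

3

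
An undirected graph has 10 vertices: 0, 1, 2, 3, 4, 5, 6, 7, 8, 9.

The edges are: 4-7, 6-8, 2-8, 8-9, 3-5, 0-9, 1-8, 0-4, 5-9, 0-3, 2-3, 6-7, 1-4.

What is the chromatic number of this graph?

The cycle 3-5-9-8-2-3 has odd length 5, so it cannot be 2-colored; at least 3 colors are needed.
One proper 3-coloring: 0=green, 1=blue, 2=blue, 3=red, 4=red, 5=green, 6=blue, 7=green, 8=red, 9=blue. Each edge has distinct colors on its endpoints.

3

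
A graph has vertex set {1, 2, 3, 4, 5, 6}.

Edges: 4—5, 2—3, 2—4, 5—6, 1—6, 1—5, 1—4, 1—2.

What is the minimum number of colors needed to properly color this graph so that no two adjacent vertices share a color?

1, 5, 6 form a triangle, so at least 3 colors are needed.
One proper 3-coloring: 1=a, 2=c, 3=a, 4=b, 5=c, 6=b. Each edge has distinct colors on its endpoints.

3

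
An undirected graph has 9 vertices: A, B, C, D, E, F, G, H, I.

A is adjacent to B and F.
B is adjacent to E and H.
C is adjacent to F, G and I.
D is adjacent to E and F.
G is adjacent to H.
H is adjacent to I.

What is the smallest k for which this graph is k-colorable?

3

The cycle E-B-A-F-D-E has odd length 5, so it cannot be 2-colored; at least 3 colors are needed.
3 colors suffice: color 1 → {A, C, E, H}; color 2 → {B, F, G, I}; color 3 → {D}. Every edge joins two different colors.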